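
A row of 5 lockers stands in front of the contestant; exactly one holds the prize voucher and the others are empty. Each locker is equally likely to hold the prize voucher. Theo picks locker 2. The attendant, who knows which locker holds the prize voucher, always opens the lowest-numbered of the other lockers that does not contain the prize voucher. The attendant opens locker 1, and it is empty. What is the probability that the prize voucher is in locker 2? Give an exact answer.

1/4

Consider each possible location of the prize voucher in turn.
If it is in locker 1 (prior 1/5): the attendant opened locker 1, so this case is ruled out; weight (1/5)·0 = 0.
If it is in any of lockers 2, 3, 4, and 5 (prior 1/5 each): locker 1 is the lowest-numbered option available, probability 1; weight (1/5)·1 = 1/5 each.
The weights sum to 4/5.
So P(the prize voucher in locker 2 | the attendant opened locker 1) = (1/5) / (4/5) = 1/4.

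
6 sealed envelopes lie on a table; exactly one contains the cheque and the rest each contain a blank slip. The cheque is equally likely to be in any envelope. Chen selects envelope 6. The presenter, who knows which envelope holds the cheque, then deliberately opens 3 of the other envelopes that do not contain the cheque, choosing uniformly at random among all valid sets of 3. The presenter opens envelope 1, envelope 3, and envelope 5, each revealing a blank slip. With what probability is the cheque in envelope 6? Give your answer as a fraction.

Condition on the true location of the cheque.
If it is in any of envelopes 1, 3, and 5 (prior 1/6 each): that envelope was opened and seen not to hold the prize — ruled out; weight (1/6)·0 = 0 each.
If it is in either of envelopes 2 and 4 (prior 1/6 each): the presenter has 4 equally likely choices, so probability 1/4; weight (1/6)·(1/4) = 1/24 each.
If it is in envelope 6 (prior 1/6): the presenter has 10 equally likely choices, so probability 1/10; weight (1/6)·(1/10) = 1/60.
The weights sum to 1/10.
So P(the cheque in envelope 6 | the presenter opened envelope 1, envelope 3, and envelope 5) = (1/60) / (1/10) = 1/6.

1/6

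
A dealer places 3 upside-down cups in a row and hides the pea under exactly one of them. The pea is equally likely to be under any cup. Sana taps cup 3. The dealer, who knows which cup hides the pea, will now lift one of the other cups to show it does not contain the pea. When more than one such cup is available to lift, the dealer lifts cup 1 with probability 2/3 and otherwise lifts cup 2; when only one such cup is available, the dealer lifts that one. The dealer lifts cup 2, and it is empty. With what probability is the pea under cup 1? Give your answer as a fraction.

3/4

Consider each possible location of the pea in turn.
If it is under cup 1 (prior 1/3): only cup 2 is available, probability 1; weight (1/3)·1 = 1/3.
If it is under cup 2 (prior 1/3): the dealer opened cup 2, so this case is ruled out; weight (1/3)·0 = 0.
If it is under cup 3 (prior 1/3): cup 1 is available but not opened, probability 1/3; weight (1/3)·(1/3) = 1/9.
The weights sum to 4/9.
So P(the pea under cup 1 | the dealer opened cup 2) = (1/3) / (4/9) = 3/4.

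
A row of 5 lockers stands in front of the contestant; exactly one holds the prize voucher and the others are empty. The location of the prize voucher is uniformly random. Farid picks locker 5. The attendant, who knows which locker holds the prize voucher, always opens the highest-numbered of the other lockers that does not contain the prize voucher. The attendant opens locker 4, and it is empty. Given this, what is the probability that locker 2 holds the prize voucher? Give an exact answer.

1/4

Condition on the true location of the prize voucher.
If it is in any of lockers 1, 2, 3, and 5 (prior 1/5 each): locker 4 is the highest-numbered option available, probability 1; weight (1/5)·1 = 1/5 each.
If it is in locker 4 (prior 1/5): the attendant opened locker 4, so this case is ruled out; weight (1/5)·0 = 0.
The weights sum to 4/5.
So P(the prize voucher in locker 2 | the attendant opened locker 4) = (1/5) / (4/5) = 1/4.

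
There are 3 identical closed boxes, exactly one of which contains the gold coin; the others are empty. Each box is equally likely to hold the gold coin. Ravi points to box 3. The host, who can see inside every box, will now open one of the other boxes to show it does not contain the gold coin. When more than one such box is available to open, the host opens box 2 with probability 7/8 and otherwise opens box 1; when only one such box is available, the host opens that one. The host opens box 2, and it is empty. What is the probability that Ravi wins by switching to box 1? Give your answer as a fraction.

8/15

Consider each possible location of the gold coin in turn.
If it is in box 1 (prior 1/3): only box 2 is available, probability 1; weight (1/3)·1 = 1/3.
If it is in box 2 (prior 1/3): the host opened box 2, so this case is ruled out; weight (1/3)·0 = 0.
If it is in box 3 (prior 1/3): box 2 is available, opened with probability 7/8; weight (1/3)·(7/8) = 7/24.
The weights sum to 5/8.
So P(the gold coin in box 1 | the host opened box 2) = (1/3) / (5/8) = 8/15.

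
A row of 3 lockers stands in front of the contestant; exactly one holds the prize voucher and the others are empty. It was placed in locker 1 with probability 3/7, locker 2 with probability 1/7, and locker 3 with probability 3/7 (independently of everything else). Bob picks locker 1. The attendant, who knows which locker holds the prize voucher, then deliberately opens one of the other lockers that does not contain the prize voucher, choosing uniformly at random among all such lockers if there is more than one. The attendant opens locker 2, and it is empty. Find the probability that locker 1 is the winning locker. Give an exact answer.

Consider each possible location of the prize voucher in turn.
If it is in locker 1 (prior 3/7): the attendant has 2 equally likely choices, so probability 1/2; weight (3/7)·(1/2) = 3/14.
If it is in locker 2 (prior 1/7): the attendant opened locker 2, so this case is ruled out; weight (1/7)·0 = 0.
If it is in locker 3 (prior 3/7): the attendant has no choice, probability 1; weight (3/7)·1 = 3/7.
The weights sum to 9/14.
So P(the prize voucher in locker 1 | the attendant opened locker 2) = (3/14) / (9/14) = 1/3.

1/3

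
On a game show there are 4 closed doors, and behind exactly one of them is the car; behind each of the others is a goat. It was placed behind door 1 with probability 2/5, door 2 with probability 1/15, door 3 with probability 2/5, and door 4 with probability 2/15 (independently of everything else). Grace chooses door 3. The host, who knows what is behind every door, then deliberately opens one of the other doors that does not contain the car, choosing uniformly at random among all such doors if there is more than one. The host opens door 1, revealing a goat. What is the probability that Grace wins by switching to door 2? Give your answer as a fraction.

Consider each possible location of the car in turn.
If it is behind door 1 (prior 2/5): the host opened door 1, so this case is ruled out; weight (2/5)·0 = 0.
If it is behind door 2 (prior 1/15): the host has 2 equally likely choices, so probability 1/2; weight (1/15)·(1/2) = 1/30.
If it is behind door 3 (prior 2/5): the host has 3 equally likely choices, so probability 1/3; weight (2/5)·(1/3) = 2/15.
If it is behind door 4 (prior 2/15): the host has 2 equally likely choices, so probability 1/2; weight (2/15)·(1/2) = 1/15.
The weights sum to 7/30.
So P(the car behind door 2 | the host opened door 1) = (1/30) / (7/30) = 1/7.

1/7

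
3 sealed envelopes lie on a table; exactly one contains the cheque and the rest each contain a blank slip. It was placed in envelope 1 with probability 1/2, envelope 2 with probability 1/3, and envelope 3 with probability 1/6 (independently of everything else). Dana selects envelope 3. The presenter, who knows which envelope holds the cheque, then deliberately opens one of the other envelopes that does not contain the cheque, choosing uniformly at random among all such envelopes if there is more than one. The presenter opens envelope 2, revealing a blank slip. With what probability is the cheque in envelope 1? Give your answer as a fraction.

Consider each possible location of the cheque in turn.
If it is in envelope 1 (prior 1/2): the presenter has no choice, probability 1; weight (1/2)·1 = 1/2.
If it is in envelope 2 (prior 1/3): the presenter opened envelope 2, so this case is ruled out; weight (1/3)·0 = 0.
If it is in envelope 3 (prior 1/6): the presenter has 2 equally likely choices, so probability 1/2; weight (1/6)·(1/2) = 1/12.
The weights sum to 7/12.
So P(the cheque in envelope 1 | the presenter opened envelope 2) = (1/2) / (7/12) = 6/7.

6/7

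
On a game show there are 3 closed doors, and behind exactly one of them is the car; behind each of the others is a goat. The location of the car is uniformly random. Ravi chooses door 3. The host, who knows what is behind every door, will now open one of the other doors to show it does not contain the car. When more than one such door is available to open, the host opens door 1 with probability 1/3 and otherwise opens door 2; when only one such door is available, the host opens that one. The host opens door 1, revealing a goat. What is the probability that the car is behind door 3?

Consider each possible location of the car in turn.
If it is behind door 1 (prior 1/3): the host opened door 1, so this case is ruled out; weight (1/3)·0 = 0.
If it is behind door 2 (prior 1/3): only door 1 is available, probability 1; weight (1/3)·1 = 1/3.
If it is behind door 3 (prior 1/3): door 1 is available, opened with probability 1/3; weight (1/3)·(1/3) = 1/9.
The weights sum to 4/9.
So P(the car behind door 3 | the host opened door 1) = (1/9) / (4/9) = 1/4.

1/4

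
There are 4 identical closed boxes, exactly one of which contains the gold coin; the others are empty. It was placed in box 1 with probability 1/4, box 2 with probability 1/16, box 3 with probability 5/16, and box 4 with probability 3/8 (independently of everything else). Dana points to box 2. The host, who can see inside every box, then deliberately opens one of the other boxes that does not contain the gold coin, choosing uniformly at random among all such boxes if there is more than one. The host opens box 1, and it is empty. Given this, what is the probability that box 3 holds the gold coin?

3/7

Condition on the true location of the gold coin.
If it is in box 1 (prior 1/4): the host opened box 1, so this case is ruled out; weight (1/4)·0 = 0.
If it is in box 2 (prior 1/16): the host has 3 equally likely choices, so probability 1/3; weight (1/16)·(1/3) = 1/48.
If it is in box 3 (prior 5/16): the host has 2 equally likely choices, so probability 1/2; weight (5/16)·(1/2) = 5/32.
If it is in box 4 (prior 3/8): the host has 2 equally likely choices, so probability 1/2; weight (3/8)·(1/2) = 3/16.
The weights sum to 35/96.
So P(the gold coin in box 3 | the host opened box 1) = (5/32) / (35/96) = 3/7.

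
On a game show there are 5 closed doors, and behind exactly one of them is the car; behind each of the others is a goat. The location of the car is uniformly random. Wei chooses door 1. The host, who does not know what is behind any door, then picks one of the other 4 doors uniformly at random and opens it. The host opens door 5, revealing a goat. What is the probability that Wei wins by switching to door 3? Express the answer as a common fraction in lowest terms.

Condition on the true location of the car.
If it is behind any of doors 1, 2, 3, and 4 (prior 1/5 each): the host picks door 5 with probability 1/4 regardless, and it is not the prize; weight (1/5)·(1/4) = 1/20 each.
If it is behind door 5 (prior 1/5): the host opened door 5, so this case is ruled out; weight (1/5)·0 = 0.
The weights sum to 1/5.
So P(the car behind door 3 | the host opened door 5) = (1/20) / (1/5) = 1/4.

1/4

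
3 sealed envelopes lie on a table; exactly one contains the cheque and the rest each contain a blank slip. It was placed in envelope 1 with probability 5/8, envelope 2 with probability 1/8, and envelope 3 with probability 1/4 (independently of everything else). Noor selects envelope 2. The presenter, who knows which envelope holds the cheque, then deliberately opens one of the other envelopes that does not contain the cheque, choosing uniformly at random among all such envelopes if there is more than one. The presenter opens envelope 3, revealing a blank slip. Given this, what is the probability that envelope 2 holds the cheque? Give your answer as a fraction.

Condition on the true location of the cheque.
If it is in envelope 1 (prior 5/8): the presenter has no choice, probability 1; weight (5/8)·1 = 5/8.
If it is in envelope 2 (prior 1/8): the presenter has 2 equally likely choices, so probability 1/2; weight (1/8)·(1/2) = 1/16.
If it is in envelope 3 (prior 1/4): the presenter opened envelope 3, so this case is ruled out; weight (1/4)·0 = 0.
The weights sum to 11/16.
So P(the cheque in envelope 2 | the presenter opened envelope 3) = (1/16) / (11/16) = 1/11.

1/11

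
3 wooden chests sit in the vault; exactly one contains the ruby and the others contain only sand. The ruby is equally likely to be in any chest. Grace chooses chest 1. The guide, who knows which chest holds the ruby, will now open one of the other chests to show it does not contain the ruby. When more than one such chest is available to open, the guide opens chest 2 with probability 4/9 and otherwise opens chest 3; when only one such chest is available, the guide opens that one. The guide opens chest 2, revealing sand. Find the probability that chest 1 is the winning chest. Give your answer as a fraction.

Apply Bayes' rule, conditioning on where the ruby actually is.
If it is in chest 1 (prior 1/3): chest 2 is available, opened with probability 4/9; weight (1/3)·(4/9) = 4/27.
If it is in chest 2 (prior 1/3): the guide opened chest 2, so this case is ruled out; weight (1/3)·0 = 0.
If it is in chest 3 (prior 1/3): only chest 2 is available, probability 1; weight (1/3)·1 = 1/3.
The weights sum to 13/27.
So P(the ruby in chest 1 | the guide opened chest 2) = (4/27) / (13/27) = 4/13.

4/13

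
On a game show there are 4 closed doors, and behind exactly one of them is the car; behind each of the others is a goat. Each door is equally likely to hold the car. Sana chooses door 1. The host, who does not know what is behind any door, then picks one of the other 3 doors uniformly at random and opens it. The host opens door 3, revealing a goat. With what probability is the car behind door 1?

Apply Bayes' rule, conditioning on where the car actually is.
If it is behind any of doors 1, 2, and 4 (prior 1/4 each): the host picks door 3 with probability 1/3 regardless, and it is not the prize; weight (1/4)·(1/3) = 1/12 each.
If it is behind door 3 (prior 1/4): the host opened door 3, so this case is ruled out; weight (1/4)·0 = 0.
The weights sum to 1/4.
So P(the car behind door 1 | the host opened door 3) = (1/12) / (1/4) = 1/3.

1/3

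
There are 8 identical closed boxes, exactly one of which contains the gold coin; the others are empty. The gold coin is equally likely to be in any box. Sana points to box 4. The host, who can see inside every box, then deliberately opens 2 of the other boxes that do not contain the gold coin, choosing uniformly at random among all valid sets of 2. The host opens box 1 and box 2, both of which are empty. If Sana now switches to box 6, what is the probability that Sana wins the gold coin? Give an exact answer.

7/40

Condition on the true location of the gold coin.
If it is in either of boxes 1 and 2 (prior 1/8 each): that box was opened and seen not to hold the prize — ruled out; weight (1/8)·0 = 0 each.
If it is in any of boxes 3, 5, 6, 7, and 8 (prior 1/8 each): the host has 15 equally likely choices, so probability 1/15; weight (1/8)·(1/15) = 1/120 each.
If it is in box 4 (prior 1/8): the host has 21 equally likely choices, so probability 1/21; weight (1/8)·(1/21) = 1/168.
The weights sum to 1/21.
So P(the gold coin in box 6 | the host opened box 1 and box 2) = (1/120) / (1/21) = 7/40.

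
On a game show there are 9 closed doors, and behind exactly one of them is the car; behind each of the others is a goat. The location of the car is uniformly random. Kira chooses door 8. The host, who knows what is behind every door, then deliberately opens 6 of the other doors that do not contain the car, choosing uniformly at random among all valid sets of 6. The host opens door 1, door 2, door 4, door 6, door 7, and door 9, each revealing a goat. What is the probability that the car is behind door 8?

Apply Bayes' rule, conditioning on where the car actually is.
If it is behind any of doors 1, 2, 4, 6, 7, and 9 (prior 1/9 each): that door was opened and seen not to hold the prize — ruled out; weight (1/9)·0 = 0 each.
If it is behind either of doors 3 and 5 (prior 1/9 each): the host has 7 equally likely choices, so probability 1/7; weight (1/9)·(1/7) = 1/63 each.
If it is behind door 8 (prior 1/9): the host has 28 equally likely choices, so probability 1/28; weight (1/9)·(1/28) = 1/252.
The weights sum to 1/28.
So P(the car behind door 8 | the host opened door 1, door 2, door 4, door 6, door 7, and door 9) = (1/252) / (1/28) = 1/9.

1/9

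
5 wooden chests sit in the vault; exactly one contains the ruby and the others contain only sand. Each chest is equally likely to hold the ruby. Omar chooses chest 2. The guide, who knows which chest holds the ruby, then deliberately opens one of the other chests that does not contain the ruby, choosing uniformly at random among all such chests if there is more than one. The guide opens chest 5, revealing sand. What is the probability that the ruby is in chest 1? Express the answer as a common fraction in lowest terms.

4/15

Condition on the true location of the ruby.
If it is in any of chests 1, 3, and 4 (prior 1/5 each): the guide has 3 equally likely choices, so probability 1/3; weight (1/5)·(1/3) = 1/15 each.
If it is in chest 2 (prior 1/5): the guide has 4 equally likely choices, so probability 1/4; weight (1/5)·(1/4) = 1/20.
If it is in chest 5 (prior 1/5): the guide opened chest 5, so this case is ruled out; weight (1/5)·0 = 0.
The weights sum to 1/4.
So P(the ruby in chest 1 | the guide opened chest 5) = (1/15) / (1/4) = 4/15.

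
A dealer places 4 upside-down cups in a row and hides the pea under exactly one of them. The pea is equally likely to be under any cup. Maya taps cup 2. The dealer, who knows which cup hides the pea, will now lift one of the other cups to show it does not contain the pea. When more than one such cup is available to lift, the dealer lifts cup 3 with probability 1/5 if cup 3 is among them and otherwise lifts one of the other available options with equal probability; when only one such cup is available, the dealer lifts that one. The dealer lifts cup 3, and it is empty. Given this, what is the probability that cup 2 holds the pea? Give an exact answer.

Consider each possible location of the pea in turn.
If it is under any of cups 1, 2, and 4 (prior 1/4 each): cup 3 is available, opened with probability 1/5; weight (1/4)·(1/5) = 1/20 each.
If it is under cup 3 (prior 1/4): the dealer opened cup 3, so this case is ruled out; weight (1/4)·0 = 0.
The weights sum to 3/20.
So P(the pea under cup 2 | the dealer opened cup 3) = (1/20) / (3/20) = 1/3.

1/3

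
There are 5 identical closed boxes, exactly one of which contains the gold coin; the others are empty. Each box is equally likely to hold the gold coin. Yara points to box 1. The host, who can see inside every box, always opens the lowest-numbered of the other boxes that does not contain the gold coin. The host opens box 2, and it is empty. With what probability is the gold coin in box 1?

Condition on the true location of the gold coin.
If it is in any of boxes 1, 3, 4, and 5 (prior 1/5 each): box 2 is the lowest-numbered option available, probability 1; weight (1/5)·1 = 1/5 each.
If it is in box 2 (prior 1/5): the host opened box 2, so this case is ruled out; weight (1/5)·0 = 0.
The weights sum to 4/5.
So P(the gold coin in box 1 | the host opened box 2) = (1/5) / (4/5) = 1/4.

1/4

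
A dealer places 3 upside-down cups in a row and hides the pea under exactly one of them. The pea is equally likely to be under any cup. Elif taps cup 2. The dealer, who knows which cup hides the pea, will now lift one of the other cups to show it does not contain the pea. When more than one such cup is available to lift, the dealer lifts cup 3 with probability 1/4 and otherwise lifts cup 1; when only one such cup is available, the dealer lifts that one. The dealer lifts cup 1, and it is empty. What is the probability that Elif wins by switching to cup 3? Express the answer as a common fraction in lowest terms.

4/7

Condition on the true location of the pea.
If it is under cup 1 (prior 1/3): the dealer opened cup 1, so this case is ruled out; weight (1/3)·0 = 0.
If it is under cup 2 (prior 1/3): cup 3 is available but not opened, probability 3/4; weight (1/3)·(3/4) = 1/4.
If it is under cup 3 (prior 1/3): only cup 1 is available, probability 1; weight (1/3)·1 = 1/3.
The weights sum to 7/12.
So P(the pea under cup 3 | the dealer opened cup 1) = (1/3) / (7/12) = 4/7.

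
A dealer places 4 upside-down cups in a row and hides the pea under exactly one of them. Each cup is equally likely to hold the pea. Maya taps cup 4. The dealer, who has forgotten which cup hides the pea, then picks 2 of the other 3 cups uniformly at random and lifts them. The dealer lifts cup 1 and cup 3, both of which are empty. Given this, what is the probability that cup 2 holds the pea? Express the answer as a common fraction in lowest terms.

1/2

Condition on the true location of the pea.
If it is under either of cups 1 and 3 (prior 1/4 each): that cup was opened and seen not to hold the prize — ruled out; weight (1/4)·0 = 0 each.
If it is under either of cups 2 and 4 (prior 1/4 each): the dealer picks exactly this set with probability 1/3 regardless, and none is the prize; weight (1/4)·(1/3) = 1/12 each.
The weights sum to 1/6.
So P(the pea under cup 2 | the dealer opened cup 1 and cup 3) = (1/12) / (1/6) = 1/2.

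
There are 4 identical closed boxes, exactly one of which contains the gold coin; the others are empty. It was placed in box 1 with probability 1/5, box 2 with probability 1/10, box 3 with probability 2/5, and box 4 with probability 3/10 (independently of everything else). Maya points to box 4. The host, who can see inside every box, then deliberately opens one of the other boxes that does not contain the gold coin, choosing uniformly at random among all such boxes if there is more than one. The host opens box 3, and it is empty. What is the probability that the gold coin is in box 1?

Apply Bayes' rule, conditioning on where the gold coin actually is.
If it is in box 1 (prior 1/5): the host has 2 equally likely choices, so probability 1/2; weight (1/5)·(1/2) = 1/10.
If it is in box 2 (prior 1/10): the host has 2 equally likely choices, so probability 1/2; weight (1/10)·(1/2) = 1/20.
If it is in box 3 (prior 2/5): the host opened box 3, so this case is ruled out; weight (2/5)·0 = 0.
If it is in box 4 (prior 3/10): the host has 3 equally likely choices, so probability 1/3; weight (3/10)·(1/3) = 1/10.
The weights sum to 1/4.
So P(the gold coin in box 1 | the host opened box 3) = (1/10) / (1/4) = 2/5.

2/5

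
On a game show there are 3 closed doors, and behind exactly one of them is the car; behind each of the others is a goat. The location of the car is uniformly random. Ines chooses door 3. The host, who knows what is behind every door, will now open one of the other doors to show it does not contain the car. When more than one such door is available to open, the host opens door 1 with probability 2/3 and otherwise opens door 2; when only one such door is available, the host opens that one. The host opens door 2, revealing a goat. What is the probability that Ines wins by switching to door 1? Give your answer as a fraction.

3/4

Apply Bayes' rule, conditioning on where the car actually is.
If it is behind door 1 (prior 1/3): only door 2 is available, probability 1; weight (1/3)·1 = 1/3.
If it is behind door 2 (prior 1/3): the host opened door 2, so this case is ruled out; weight (1/3)·0 = 0.
If it is behind door 3 (prior 1/3): door 1 is available but not opened, probability 1/3; weight (1/3)·(1/3) = 1/9.
The weights sum to 4/9.
So P(the car behind door 1 | the host opened door 2) = (1/3) / (4/9) = 3/4.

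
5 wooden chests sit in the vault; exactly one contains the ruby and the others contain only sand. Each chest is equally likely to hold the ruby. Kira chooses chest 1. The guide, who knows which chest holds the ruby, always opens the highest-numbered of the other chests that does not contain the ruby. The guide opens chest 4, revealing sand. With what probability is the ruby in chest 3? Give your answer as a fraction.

0

Condition on the true location of the ruby.
If it is in any of chests 1, 2, and 3 (prior 1/5 each): the guide would have opened chest 5 instead, probability 0; weight (1/5)·0 = 0 each.
If it is in chest 4 (prior 1/5): the guide opened chest 4, so this case is ruled out; weight (1/5)·0 = 0.
If it is in chest 5 (prior 1/5): chest 4 is the highest-numbered option available, probability 1; weight (1/5)·1 = 1/5.
The weights sum to 1/5.
So P(the ruby in chest 3 | the guide opened chest 4) = 0 / (1/5) = 0.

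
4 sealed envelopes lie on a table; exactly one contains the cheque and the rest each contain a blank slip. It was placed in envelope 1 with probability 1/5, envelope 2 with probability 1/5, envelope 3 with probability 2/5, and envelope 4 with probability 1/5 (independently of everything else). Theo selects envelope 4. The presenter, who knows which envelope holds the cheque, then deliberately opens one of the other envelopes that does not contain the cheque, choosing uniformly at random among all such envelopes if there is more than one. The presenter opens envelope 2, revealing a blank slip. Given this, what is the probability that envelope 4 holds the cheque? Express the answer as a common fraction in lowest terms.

Apply Bayes' rule, conditioning on where the cheque actually is.
If it is in envelope 1 (prior 1/5): the presenter has 2 equally likely choices, so probability 1/2; weight (1/5)·(1/2) = 1/10.
If it is in envelope 2 (prior 1/5): the presenter opened envelope 2, so this case is ruled out; weight (1/5)·0 = 0.
If it is in envelope 3 (prior 2/5): the presenter has 2 equally likely choices, so probability 1/2; weight (2/5)·(1/2) = 1/5.
If it is in envelope 4 (prior 1/5): the presenter has 3 equally likely choices, so probability 1/3; weight (1/5)·(1/3) = 1/15.
The weights sum to 11/30.
So P(the cheque in envelope 4 | the presenter opened envelope 2) = (1/15) / (11/30) = 2/11.

2/11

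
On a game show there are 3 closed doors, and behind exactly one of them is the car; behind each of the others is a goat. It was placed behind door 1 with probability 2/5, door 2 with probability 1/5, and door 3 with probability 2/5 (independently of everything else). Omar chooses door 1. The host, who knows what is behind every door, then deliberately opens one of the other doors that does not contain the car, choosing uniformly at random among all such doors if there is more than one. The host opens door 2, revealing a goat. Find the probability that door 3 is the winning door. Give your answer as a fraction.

Apply Bayes' rule, conditioning on where the car actually is.
If it is behind door 1 (prior 2/5): the host has 2 equally likely choices, so probability 1/2; weight (2/5)·(1/2) = 1/5.
If it is behind door 2 (prior 1/5): the host opened door 2, so this case is ruled out; weight (1/5)·0 = 0.
If it is behind door 3 (prior 2/5): the host has no choice, probability 1; weight (2/5)·1 = 2/5.
The weights sum to 3/5.
So P(the car behind door 3 | the host opened door 2) = (2/5) / (3/5) = 2/3.

2/3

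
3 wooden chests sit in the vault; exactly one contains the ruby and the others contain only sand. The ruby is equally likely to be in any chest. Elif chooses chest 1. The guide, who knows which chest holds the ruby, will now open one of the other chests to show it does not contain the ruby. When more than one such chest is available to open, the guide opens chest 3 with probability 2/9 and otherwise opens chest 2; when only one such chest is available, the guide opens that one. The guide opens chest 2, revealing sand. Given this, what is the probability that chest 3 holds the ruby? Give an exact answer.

9/16

Apply Bayes' rule, conditioning on where the ruby actually is.
If it is in chest 1 (prior 1/3): chest 3 is available but not opened, probability 7/9; weight (1/3)·(7/9) = 7/27.
If it is in chest 2 (prior 1/3): the guide opened chest 2, so this case is ruled out; weight (1/3)·0 = 0.
If it is in chest 3 (prior 1/3): only chest 2 is available, probability 1; weight (1/3)·1 = 1/3.
The weights sum to 16/27.
So P(the ruby in chest 3 | the guide opened chest 2) = (1/3) / (16/27) = 9/16.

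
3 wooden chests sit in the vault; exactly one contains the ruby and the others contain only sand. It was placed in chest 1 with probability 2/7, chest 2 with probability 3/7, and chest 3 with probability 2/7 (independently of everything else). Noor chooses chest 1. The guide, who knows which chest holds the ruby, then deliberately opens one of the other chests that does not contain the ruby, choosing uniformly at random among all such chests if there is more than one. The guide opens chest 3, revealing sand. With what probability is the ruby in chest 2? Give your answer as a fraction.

3/4

Consider each possible location of the ruby in turn.
If it is in chest 1 (prior 2/7): the guide has 2 equally likely choices, so probability 1/2; weight (2/7)·(1/2) = 1/7.
If it is in chest 2 (prior 3/7): the guide has no choice, probability 1; weight (3/7)·1 = 3/7.
If it is in chest 3 (prior 2/7): the guide opened chest 3, so this case is ruled out; weight (2/7)·0 = 0.
The weights sum to 4/7.
So P(the ruby in chest 2 | the guide opened chest 3) = (3/7) / (4/7) = 3/4.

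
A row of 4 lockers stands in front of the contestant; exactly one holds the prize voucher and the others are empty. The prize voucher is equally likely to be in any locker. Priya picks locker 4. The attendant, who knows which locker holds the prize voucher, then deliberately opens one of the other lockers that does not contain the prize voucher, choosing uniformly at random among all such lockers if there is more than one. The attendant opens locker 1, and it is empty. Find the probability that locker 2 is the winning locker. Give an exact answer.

Consider each possible location of the prize voucher in turn.
If it is in locker 1 (prior 1/4): the attendant opened locker 1, so this case is ruled out; weight (1/4)·0 = 0.
If it is in either of lockers 2 and 3 (prior 1/4 each): the attendant has 2 equally likely choices, so probability 1/2; weight (1/4)·(1/2) = 1/8 each.
If it is in locker 4 (prior 1/4): the attendant has 3 equally likely choices, so probability 1/3; weight (1/4)·(1/3) = 1/12.
The weights sum to 1/3.
So P(the prize voucher in locker 2 | the attendant opened locker 1) = (1/8) / (1/3) = 3/8.

3/8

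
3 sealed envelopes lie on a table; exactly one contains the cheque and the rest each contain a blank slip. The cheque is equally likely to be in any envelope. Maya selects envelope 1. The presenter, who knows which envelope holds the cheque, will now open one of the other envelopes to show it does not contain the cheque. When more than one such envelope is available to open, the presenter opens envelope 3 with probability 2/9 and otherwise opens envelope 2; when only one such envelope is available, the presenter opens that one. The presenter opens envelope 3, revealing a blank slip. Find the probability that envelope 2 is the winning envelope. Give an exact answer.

9/11

Apply Bayes' rule, conditioning on where the cheque actually is.
If it is in envelope 1 (prior 1/3): envelope 3 is available, opened with probability 2/9; weight (1/3)·(2/9) = 2/27.
If it is in envelope 2 (prior 1/3): only envelope 3 is available, probability 1; weight (1/3)·1 = 1/3.
If it is in envelope 3 (prior 1/3): the presenter opened envelope 3, so this case is ruled out; weight (1/3)·0 = 0.
The weights sum to 11/27.
So P(the cheque in envelope 2 | the presenter opened envelope 3) = (1/3) / (11/27) = 9/11.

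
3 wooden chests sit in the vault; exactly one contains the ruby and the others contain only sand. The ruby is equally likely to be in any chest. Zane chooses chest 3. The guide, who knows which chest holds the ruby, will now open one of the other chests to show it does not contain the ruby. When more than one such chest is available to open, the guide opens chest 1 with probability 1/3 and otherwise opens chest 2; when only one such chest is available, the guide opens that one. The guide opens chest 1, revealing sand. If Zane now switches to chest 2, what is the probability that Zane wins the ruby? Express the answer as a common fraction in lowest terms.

Consider each possible location of the ruby in turn.
If it is in chest 1 (prior 1/3): the guide opened chest 1, so this case is ruled out; weight (1/3)·0 = 0.
If it is in chest 2 (prior 1/3): only chest 1 is available, probability 1; weight (1/3)·1 = 1/3.
If it is in chest 3 (prior 1/3): chest 1 is available, opened with probability 1/3; weight (1/3)·(1/3) = 1/9.
The weights sum to 4/9.
So P(the ruby in chest 2 | the guide opened chest 1) = (1/3) / (4/9) = 3/4.

3/4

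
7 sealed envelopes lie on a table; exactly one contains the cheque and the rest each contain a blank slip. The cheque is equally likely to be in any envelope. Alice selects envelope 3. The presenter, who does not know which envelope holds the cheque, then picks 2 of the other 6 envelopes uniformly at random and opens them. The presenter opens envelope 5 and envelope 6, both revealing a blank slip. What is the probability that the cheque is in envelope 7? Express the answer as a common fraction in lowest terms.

Condition on the true location of the cheque.
If it is in any of envelopes 1, 2, 3, 4, and 7 (prior 1/7 each): the presenter picks exactly this set with probability 1/15 regardless, and none is the prize; weight (1/7)·(1/15) = 1/105 each.
If it is in either of envelopes 5 and 6 (prior 1/7 each): that envelope was opened and seen not to hold the prize — ruled out; weight (1/7)·0 = 0 each.
The weights sum to 1/21.
So P(the cheque in envelope 7 | the presenter opened envelope 5 and envelope 6) = (1/105) / (1/21) = 1/5.

1/5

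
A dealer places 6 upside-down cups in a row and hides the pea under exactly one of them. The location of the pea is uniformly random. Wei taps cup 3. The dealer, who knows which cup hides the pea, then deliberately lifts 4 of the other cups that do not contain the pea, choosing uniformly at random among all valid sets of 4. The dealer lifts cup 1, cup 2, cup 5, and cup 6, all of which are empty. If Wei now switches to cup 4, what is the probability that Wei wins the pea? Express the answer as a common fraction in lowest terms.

Consider each possible location of the pea in turn.
If it is under any of cups 1, 2, 5, and 6 (prior 1/6 each): that cup was opened and seen not to hold the prize — ruled out; weight (1/6)·0 = 0 each.
If it is under cup 3 (prior 1/6): the dealer has 5 equally likely choices, so probability 1/5; weight (1/6)·(1/5) = 1/30.
If it is under cup 4 (prior 1/6): the dealer has no choice, probability 1; weight (1/6)·1 = 1/6.
The weights sum to 1/5.
So P(the pea under cup 4 | the dealer opened cup 1, cup 2, cup 5, and cup 6) = (1/6) / (1/5) = 5/6.

5/6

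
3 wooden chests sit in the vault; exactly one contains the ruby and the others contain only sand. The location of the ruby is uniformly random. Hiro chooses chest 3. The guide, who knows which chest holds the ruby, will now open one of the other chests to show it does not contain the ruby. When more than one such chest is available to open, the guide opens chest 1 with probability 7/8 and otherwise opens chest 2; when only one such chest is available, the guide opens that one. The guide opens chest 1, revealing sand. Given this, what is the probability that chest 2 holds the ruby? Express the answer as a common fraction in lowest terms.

8/15

Condition on the true location of the ruby.
If it is in chest 1 (prior 1/3): the guide opened chest 1, so this case is ruled out; weight (1/3)·0 = 0.
If it is in chest 2 (prior 1/3): only chest 1 is available, probability 1; weight (1/3)·1 = 1/3.
If it is in chest 3 (prior 1/3): chest 1 is available, opened with probability 7/8; weight (1/3)·(7/8) = 7/24.
The weights sum to 5/8.
So P(the ruby in chest 2 | the guide opened chest 1) = (1/3) / (5/8) = 8/15.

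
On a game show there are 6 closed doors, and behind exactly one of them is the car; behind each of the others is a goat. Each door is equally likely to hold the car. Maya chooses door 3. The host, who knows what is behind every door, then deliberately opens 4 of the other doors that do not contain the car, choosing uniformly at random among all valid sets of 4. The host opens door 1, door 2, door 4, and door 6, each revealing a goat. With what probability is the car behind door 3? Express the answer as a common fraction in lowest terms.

Consider each possible location of the car in turn.
If it is behind any of doors 1, 2, 4, and 6 (prior 1/6 each): that door was opened and seen not to hold the prize — ruled out; weight (1/6)·0 = 0 each.
If it is behind door 3 (prior 1/6): the host has 5 equally likely choices, so probability 1/5; weight (1/6)·(1/5) = 1/30.
If it is behind door 5 (prior 1/6): the host has no choice, probability 1; weight (1/6)·1 = 1/6.
The weights sum to 1/5.
So P(the car behind door 3 | the host opened door 1, door 2, door 4, and door 6) = (1/30) / (1/5) = 1/6.

1/6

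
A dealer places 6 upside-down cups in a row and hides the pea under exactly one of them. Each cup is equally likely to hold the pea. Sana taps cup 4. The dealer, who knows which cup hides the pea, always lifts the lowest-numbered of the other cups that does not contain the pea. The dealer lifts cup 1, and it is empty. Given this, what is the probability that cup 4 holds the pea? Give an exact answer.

Apply Bayes' rule, conditioning on where the pea actually is.
If it is under cup 1 (prior 1/6): the dealer opened cup 1, so this case is ruled out; weight (1/6)·0 = 0.
If it is under any of cups 2, 3, 4, 5, and 6 (prior 1/6 each): cup 1 is the lowest-numbered option available, probability 1; weight (1/6)·1 = 1/6 each.
The weights sum to 5/6.
So P(the pea under cup 4 | the dealer opened cup 1) = (1/6) / (5/6) = 1/5.

1/5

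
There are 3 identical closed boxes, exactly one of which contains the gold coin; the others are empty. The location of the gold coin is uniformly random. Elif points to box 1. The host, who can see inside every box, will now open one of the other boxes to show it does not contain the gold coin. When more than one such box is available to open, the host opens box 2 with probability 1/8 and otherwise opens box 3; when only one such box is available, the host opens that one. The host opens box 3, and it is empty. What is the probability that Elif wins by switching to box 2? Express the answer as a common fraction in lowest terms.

8/15

Apply Bayes' rule, conditioning on where the gold coin actually is.
If it is in box 1 (prior 1/3): box 2 is available but not opened, probability 7/8; weight (1/3)·(7/8) = 7/24.
If it is in box 2 (prior 1/3): only box 3 is available, probability 1; weight (1/3)·1 = 1/3.
If it is in box 3 (prior 1/3): the host opened box 3, so this case is ruled out; weight (1/3)·0 = 0.
The weights sum to 5/8.
So P(the gold coin in box 2 | the host opened box 3) = (1/3) / (5/8) = 8/15.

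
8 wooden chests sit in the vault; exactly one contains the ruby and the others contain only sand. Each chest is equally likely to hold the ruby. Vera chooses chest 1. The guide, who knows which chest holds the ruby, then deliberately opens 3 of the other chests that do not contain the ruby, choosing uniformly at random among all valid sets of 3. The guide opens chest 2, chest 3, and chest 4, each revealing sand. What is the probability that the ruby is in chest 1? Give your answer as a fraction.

Apply Bayes' rule, conditioning on where the ruby actually is.
If it is in chest 1 (prior 1/8): the guide has 35 equally likely choices, so probability 1/35; weight (1/8)·(1/35) = 1/280.
If it is in any of chests 2, 3, and 4 (prior 1/8 each): that chest was opened and seen not to hold the prize — ruled out; weight (1/8)·0 = 0 each.
If it is in any of chests 5, 6, 7, and 8 (prior 1/8 each): the guide has 20 equally likely choices, so probability 1/20; weight (1/8)·(1/20) = 1/160 each.
The weights sum to 1/35.
So P(the ruby in chest 1 | the guide opened chest 2, chest 3, and chest 4) = (1/280) / (1/35) = 1/8.

1/8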